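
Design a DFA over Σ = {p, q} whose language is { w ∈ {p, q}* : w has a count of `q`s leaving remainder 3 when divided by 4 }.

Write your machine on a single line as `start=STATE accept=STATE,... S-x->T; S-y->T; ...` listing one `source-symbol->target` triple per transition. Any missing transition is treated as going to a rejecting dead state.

start=S0; accept=S3; S0-p->S0; S0-q->S1; S1-p->S1; S1-q->S2; S2-p->S2; S2-q->S3; S3-p->S3; S3-q->S0

Keep the running count of `q`s modulo 4: each `q` advances along the cycle S0 → S1 → S2 → S3 → S0 while other symbols loop. Accept at S3.
With 4 states:
        p   q  
>  S0   S0  S1 
   S1   S1  S2 
   S2   S2  S3 
 * S3   S3  S0 
(> = start, * = accepting)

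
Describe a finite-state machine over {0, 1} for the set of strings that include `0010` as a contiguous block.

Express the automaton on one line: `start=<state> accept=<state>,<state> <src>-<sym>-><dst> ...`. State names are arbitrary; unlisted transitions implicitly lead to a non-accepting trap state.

Track how much of `0010` has been matched so far: state A is no progress, E is the absorbing accept state reached once `0010` has occurred. Intermediate states record partial matches; on a mismatch, fall back to the longest reusable overlap.
A 5-state machine:
       0  1 
>  A   B  A 
   B   C  A 
   C   C  D 
   D   E  A 
 * E   E  E 
(> = start, * = accepting)

start=A accept=E A-0->B A-1->A B-0->C B-1->A C-0->C C-1->D D-0->E D-1->A E-0->E E-1->E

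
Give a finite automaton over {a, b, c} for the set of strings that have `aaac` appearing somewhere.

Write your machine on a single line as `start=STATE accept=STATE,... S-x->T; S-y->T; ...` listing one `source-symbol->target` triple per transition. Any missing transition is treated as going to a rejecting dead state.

start=q0; accept=q4; q0-a->q1; q0-b->q0; q0-c->q0; q1-a->q2; q1-b->q0; q1-c->q0; q2-a->q3; q2-b->q0; q2-c->q0; q3-a->q3; q3-b->q0; q3-c->q4; q4-a->q4; q4-b->q4; q4-c->q4

Track how much of `aaac` has been matched so far: state q0 is no progress, q4 is the absorbing accept state reached once `aaac` has occurred. Intermediate states record partial matches; on a mismatch, fall back to the longest reusable overlap.
A 5-state machine:
        a   b   c  
>  q0   q1  q0  q0 
   q1   q2  q0  q0 
   q2   q3  q0  q0 
   q3   q3  q0  q4 
 * q4   q4  q4  q4 
(> = start, * = accepting)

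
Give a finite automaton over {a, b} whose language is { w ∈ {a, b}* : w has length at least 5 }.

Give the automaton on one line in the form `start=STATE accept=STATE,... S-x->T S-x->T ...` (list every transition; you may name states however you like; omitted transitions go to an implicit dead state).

start=S0 accept=S5,S6 S0-a->S1 S0-b->S1 S1-a->S2 S1-b->S2 S2-a->S3 S2-b->S3 S3-a->S4 S3-b->S4 S4-a->S5 S4-b->S5 S5-a->S6 S5-b->S6 S6-a->S6 S6-b->S6

Count input length up to 6: every symbol moves from S0 toward S6, which means 'more than 5' and absorbs. Accept from {S5, S6}.
7 states suffice.
        a   b  
>  S0   S1  S1 
   S1   S2  S2 
   S2   S3  S3 
   S3   S4  S4 
   S4   S5  S5 
 * S5   S6  S6 
 * S6   S6  S6 
(> = start, * = accepting)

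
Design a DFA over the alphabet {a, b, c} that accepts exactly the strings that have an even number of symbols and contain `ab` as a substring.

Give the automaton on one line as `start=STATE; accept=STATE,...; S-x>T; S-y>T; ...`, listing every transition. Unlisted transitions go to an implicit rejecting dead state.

Handle the two conditions separately and then intersect. The first has 2 states tracking the input length modulo 2; the second has 3 states tracking whether and how much of `ab` has been seen. A product state is a pair (one from each), accepting exactly when both do.
        a   b   c  
>  q0   q1  q2  q2 
   q1   q3  q4  q0 
   q2   q3  q0  q0 
   q3   q1  q5  q2 
 * q4   q5  q5  q5 
   q5   q4  q4  q4 
(> = start, * = accepting)

start=q0; accept=q4; q0-a>q1; q0-b>q2; q0-c>q2; q1-a>q3; q1-b>q4; q1-c>q0; q2-a>q3; q2-b>q0; q2-c>q0; q3-a>q1; q3-b>q5; q3-c>q2; q4-a>q5; q4-b>q5; q4-c>q5; q5-a>q4; q5-b>q4; q5-c>q4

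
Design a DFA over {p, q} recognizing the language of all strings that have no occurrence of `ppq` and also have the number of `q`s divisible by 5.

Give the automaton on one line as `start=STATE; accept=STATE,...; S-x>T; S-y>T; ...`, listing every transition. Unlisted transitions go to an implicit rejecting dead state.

start=s0; accept=s0,s1,s3; s0-p>s1; s0-q>s2; s1-p>s3; s1-q>s2; s2-p>s4; s2-q>s5; s3-p>s3; s3-q>s6; s4-p>s6; s4-q>s5; s5-p>s7; s5-q>s8; s6-p>s6; s6-q>s6; s7-p>s6; s7-q>s8; s8-p>s9; s8-q>s10; s9-p>s6; s9-q>s10; s10-p>s11; s10-q>s0; s11-p>s6; s11-q>s0

Run two small machines in parallel and take their product. One (4 states) tracks partial matches of the forbidden pattern `ppq`; the other (5 states) tracks the count of `q`s modulo 5. Each combined state is a pair, one component from each; accept when both components accept. Minimizing collapses redundant product states.
With 12 states:
          p    q  
>* s0     s1   s2 
 * s1     s3   s2 
   s2     s4   s5 
 * s3     s3   s6 
   s4     s6   s5 
   s5     s7   s8 
   s6     s6   s6 
   s7     s6   s8 
   s8     s9  s10 
   s9     s6  s10 
   s10   s11   s0 
   s11    s6   s0 
(> = start, * = accepting)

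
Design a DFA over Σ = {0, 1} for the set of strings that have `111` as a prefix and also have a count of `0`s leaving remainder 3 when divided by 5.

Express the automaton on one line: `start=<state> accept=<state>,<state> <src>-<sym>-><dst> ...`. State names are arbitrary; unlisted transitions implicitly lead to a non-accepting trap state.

start=q0 accept=q7 q0-0->q1 q0-1->q2 q1-0->q1 q1-1->q1 q2-0->q1 q2-1->q3 q3-0->q1 q3-1->q4 q4-0->q5 q4-1->q4 q5-0->q6 q5-1->q5 q6-0->q7 q6-1->q6 q7-0->q8 q7-1->q7 q8-0->q4 q8-1->q8

Build one automaton per condition and run them in lockstep. One (5 states) tracks whether the input so far still matches the prefix `111`; the other (5 states) tracks the count of `0`s modulo 5. Each combined state is a pair, one component from each; accept when both components accept. After merging equivalent states the machine shrinks.
9 states suffice.
        0   1  
>  q0   q1  q2 
   q1   q1  q1 
   q2   q1  q3 
   q3   q1  q4 
   q4   q5  q4 
   q5   q6  q5 
   q6   q7  q6 
 * q7   q8  q7 
   q8   q4  q8 
(> = start, * = accepting)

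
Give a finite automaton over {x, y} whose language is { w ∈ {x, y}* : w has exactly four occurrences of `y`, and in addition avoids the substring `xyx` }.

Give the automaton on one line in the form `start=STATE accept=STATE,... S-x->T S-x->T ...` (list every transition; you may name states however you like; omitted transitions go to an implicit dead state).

Run two small machines in parallel and take their product. The first has 6 states tracking the count of `y`s, saturating at 5; the second has 4 states tracking partial matches of the forbidden pattern `xyx`. A product state is a pair (one from each), accepting exactly when both do. Equivalent product states are then merged.
       x  y 
>  A   B  C 
   B   B  D 
   C   E  F 
   D   G  F 
   E   E  H 
   F   I  J 
   G   G  G 
   H   G  J 
   I   I  K 
   J   L  M 
   K   G  M 
   L   L  N 
 * M   M  G 
 * N   G  G 
(> = start, * = accepting)

start=A accept=M,N A-x->B A-y->C B-x->B B-y->D C-x->E C-y->F D-x->G D-y->F E-x->E E-y->H F-x->I F-y->J G-x->G G-y->G H-x->G H-y->J I-x->I I-y->K J-x->L J-y->M K-x->G K-y->M L-x->L L-y->N M-x->M M-y->G N-x->G N-y->G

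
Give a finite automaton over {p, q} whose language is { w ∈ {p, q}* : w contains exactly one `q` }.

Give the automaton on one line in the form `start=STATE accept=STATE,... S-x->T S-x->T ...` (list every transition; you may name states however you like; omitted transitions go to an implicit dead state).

Count `q`s, saturating at 2: state S0 means no `q` yet, S1 means one `q` seen, S2 means more than one. Each `q` increments (capped at S2); other symbols loop. Accept from {S1}.
        p   q  
>  S0   S0  S1 
 * S1   S1  S2 
   S2   S2  S2 
(> = start, * = accepting)

start=S0 accept=S1 S0-p->S0 S0-q->S1 S1-p->S1 S1-q->S2 S2-p->S2 S2-q->S2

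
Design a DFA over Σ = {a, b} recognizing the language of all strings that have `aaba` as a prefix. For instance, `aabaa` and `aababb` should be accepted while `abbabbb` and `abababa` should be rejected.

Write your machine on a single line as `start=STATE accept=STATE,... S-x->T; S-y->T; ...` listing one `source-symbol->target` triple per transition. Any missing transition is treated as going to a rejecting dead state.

Check the first 4 symbols one by one: q0 through q3 record how many have matched `aaba` so far; any wrong symbol goes to the dead state q5. After all 4 match we enter the accepting sink q4.
A 6-state machine:
        a   b  
>  q0   q1  q5 
   q1   q2  q5 
   q2   q5  q3 
   q3   q4  q5 
 * q4   q4  q4 
   q5   q5  q5 
(> = start, * = accepting)

start=q0; accept=q4; q0-a->q1; q0-b->q5; q1-a->q2; q1-b->q5; q2-a->q5; q2-b->q3; q3-a->q4; q3-b->q5; q4-a->q4; q4-b->q4; q5-a->q5; q5-b->q5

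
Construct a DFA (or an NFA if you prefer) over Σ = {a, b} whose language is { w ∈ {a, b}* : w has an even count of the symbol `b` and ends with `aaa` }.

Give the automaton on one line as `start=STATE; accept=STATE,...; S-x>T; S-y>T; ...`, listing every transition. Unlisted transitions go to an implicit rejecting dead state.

Build one automaton per condition and run them in lockstep. The first has 2 states tracking the count of `b`s modulo 2; the second has 4 states tracking how much of the suffix `aaa` has currently been matched. A product state is a pair (one from each), accepting exactly when both do.
With 8 states:
        a   b  
>  q0   q1  q2 
   q1   q3  q2 
   q2   q4  q0 
   q3   q5  q2 
   q4   q6  q0 
 * q5   q5  q2 
   q6   q7  q0 
   q7   q7  q0 
(> = start, * = accepting)

start=q0; accept=q5; q0-a>q1; q0-b>q2; q1-a>q3; q1-b>q2; q2-a>q4; q2-b>q0; q3-a>q5; q3-b>q2; q4-a>q6; q4-b>q0; q5-a>q5; q5-b>q2; q6-a>q7; q6-b>q0; q7-a>q7; q7-b>q0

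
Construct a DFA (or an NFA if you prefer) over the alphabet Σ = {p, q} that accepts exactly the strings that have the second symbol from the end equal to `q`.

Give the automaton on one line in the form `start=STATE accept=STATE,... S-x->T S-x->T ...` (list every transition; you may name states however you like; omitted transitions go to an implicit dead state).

Because acceptance depends on a position counted from the end, the machine has to buffer the most recent 2 symbols. Make each state the string of the last up-to-2 symbols read; on input `x` shift the window left and append `x`. Accept when the buffered window has length 2 and begins with `q`.
7 states suffice.
        p   q  
>  s0   s1  s2 
   s1   s3  s4 
   s2   s5  s6 
   s3   s3  s4 
   s4   s5  s6 
 * s5   s3  s4 
 * s6   s5  s6 
(> = start, * = accepting)

start=s0 accept=s5,s6 s0-p->s1 s0-q->s2 s1-p->s3 s1-q->s4 s2-p->s5 s2-q->s6 s3-p->s3 s3-q->s4 s4-p->s5 s4-q->s6 s5-p->s3 s5-q->s4 s6-p->s5 s6-q->s6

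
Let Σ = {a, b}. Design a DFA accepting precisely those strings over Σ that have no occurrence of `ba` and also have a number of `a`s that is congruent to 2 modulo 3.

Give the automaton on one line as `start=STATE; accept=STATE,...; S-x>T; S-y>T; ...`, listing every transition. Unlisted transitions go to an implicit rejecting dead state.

Build one automaton per condition and run them in lockstep. The first has 3 states tracking partial matches of the forbidden pattern `ba`; the second has 3 states tracking the count of `a`s modulo 3. A product state is a pair (one from each), accepting exactly when both do.
A 9-state machine:
        a   b  
>  S0   S1  S2 
   S1   S3  S4 
   S2   S5  S2 
 * S3   S0  S6 
   S4   S7  S4 
   S5   S7  S5 
 * S6   S8  S6 
   S7   S8  S7 
   S8   S5  S8 
(> = start, * = accepting)

start=S0; accept=S3,S6; S0-a>S1; S0-b>S2; S1-a>S3; S1-b>S4; S2-a>S5; S2-b>S2; S3-a>S0; S3-b>S6; S4-a>S7; S4-b>S4; S5-a>S7; S5-b>S5; S6-a>S8; S6-b>S6; S7-a>S8; S7-b>S7; S8-a>S5; S8-b>S8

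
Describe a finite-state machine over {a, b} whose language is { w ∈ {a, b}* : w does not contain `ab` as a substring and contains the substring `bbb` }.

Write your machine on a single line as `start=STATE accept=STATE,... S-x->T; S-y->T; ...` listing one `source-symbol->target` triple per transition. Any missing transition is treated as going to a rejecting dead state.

start=q0; accept=q7,q9; q0-a->q1; q0-b->q2; q1-a->q1; q1-b->q3; q2-a->q1; q2-b->q4; q3-a->q5; q3-b->q6; q4-a->q1; q4-b->q7; q5-a->q5; q5-b->q3; q6-a->q5; q6-b->q8; q7-a->q9; q7-b->q7; q8-a->q8; q8-b->q8; q9-a->q9; q9-b->q8

Build one automaton per condition and run them in lockstep. One (3 states) tracks partial matches of the forbidden pattern `ab`; the other (4 states) tracks whether and how much of `bbb` has been seen. Each combined state is a pair, one component from each; accept when both components accept.
With 10 states:
        a   b  
>  q0   q1  q2 
   q1   q1  q3 
   q2   q1  q4 
   q3   q5  q6 
   q4   q1  q7 
   q5   q5  q3 
   q6   q5  q8 
 * q7   q9  q7 
   q8   q8  q8 
 * q9   q9  q8 
(> = start, * = accepting)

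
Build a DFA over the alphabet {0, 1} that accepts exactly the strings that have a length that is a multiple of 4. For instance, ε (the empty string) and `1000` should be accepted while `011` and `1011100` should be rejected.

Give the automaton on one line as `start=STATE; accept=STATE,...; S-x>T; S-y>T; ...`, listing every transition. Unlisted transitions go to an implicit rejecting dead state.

Count input length modulo 4: every symbol advances one step around the cycle A → B → C → D → A. Accept at A.
4 states suffice.
       0  1 
>* A   B  B 
   B   C  C 
   C   D  D 
   D   A  A 
(> = start, * = accepting)

start=A; accept=A; A-0>B; A-1>B; B-0>C; B-1>C; C-0>D; C-1>D; D-0>A; D-1>A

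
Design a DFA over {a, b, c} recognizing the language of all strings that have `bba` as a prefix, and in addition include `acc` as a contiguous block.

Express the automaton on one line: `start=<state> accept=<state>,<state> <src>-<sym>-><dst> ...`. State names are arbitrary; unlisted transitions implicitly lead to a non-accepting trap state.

start=q0 accept=q7 q0-a->q1 q0-b->q2 q0-c->q1 q1-a->q1 q1-b->q1 q1-c->q1 q2-a->q1 q2-b->q3 q2-c->q1 q3-a->q4 q3-b->q1 q3-c->q1 q4-a->q4 q4-b->q5 q4-c->q6 q5-a->q4 q5-b->q5 q5-c->q5 q6-a->q4 q6-b->q5 q6-c->q7 q7-a->q7 q7-b->q7 q7-c->q7

Build one automaton per condition and run them in lockstep. One (5 states) tracks whether the input so far still matches the prefix `bba`; the other (4 states) tracks whether and how much of `acc` has been seen. Each combined state is a pair, one component from each; accept when both components accept. Equivalent product states are then merged.
With 8 states:
        a   b   c  
>  q0   q1  q2  q1 
   q1   q1  q1  q1 
   q2   q1  q3  q1 
   q3   q4  q1  q1 
   q4   q4  q5  q6 
   q5   q4  q5  q5 
   q6   q4  q5  q7 
 * q7   q7  q7  q7 
(> = start, * = accepting)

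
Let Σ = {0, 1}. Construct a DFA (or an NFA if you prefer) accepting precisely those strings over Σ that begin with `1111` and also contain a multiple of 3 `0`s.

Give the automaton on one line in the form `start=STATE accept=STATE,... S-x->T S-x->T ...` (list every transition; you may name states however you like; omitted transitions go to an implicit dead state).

start=q0 accept=q7 q0-0->q1 q0-1->q2 q1-0->q3 q1-1->q1 q2-0->q1 q2-1->q4 q3-0->q5 q3-1->q3 q4-0->q1 q4-1->q6 q5-0->q1 q5-1->q5 q6-0->q1 q6-1->q7 q7-0->q8 q7-1->q7 q8-0->q9 q8-1->q8 q9-0->q7 q9-1->q9

Build one automaton per condition and run them in lockstep. One (6 states) tracks whether the input so far still matches the prefix `1111`; the other (3 states) tracks the count of `0`s modulo 3. Each combined state is a pair, one component from each; accept when both components accept.
A 10-state machine:
        0   1  
>  q0   q1  q2 
   q1   q3  q1 
   q2   q1  q4 
   q3   q5  q3 
   q4   q1  q6 
   q5   q1  q5 
   q6   q1  q7 
 * q7   q8  q7 
   q8   q9  q8 
   q9   q7  q9 
(> = start, * = accepting)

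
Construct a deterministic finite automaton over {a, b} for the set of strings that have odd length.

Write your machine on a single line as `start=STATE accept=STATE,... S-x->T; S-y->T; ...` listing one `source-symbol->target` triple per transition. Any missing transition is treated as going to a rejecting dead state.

start=s0; accept=s1; s0-a->s1; s0-b->s1; s1-a->s0; s1-b->s0

Count input length modulo 2: every symbol advances one step around the cycle s0 → s1 → s0. Accept at s1.
With 2 states:
        a   b  
>  s0   s1  s1 
 * s1   s0  s0 
(> = start, * = accepting)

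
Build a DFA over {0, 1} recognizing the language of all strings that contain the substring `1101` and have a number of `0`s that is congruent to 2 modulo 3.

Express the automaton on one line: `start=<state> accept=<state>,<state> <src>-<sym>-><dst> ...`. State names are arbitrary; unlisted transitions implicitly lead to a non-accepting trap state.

start=s0 accept=s13 s0-0->s1 s0-1->s2 s1-0->s3 s1-1->s4 s2-0->s1 s2-1->s5 s3-0->s0 s3-1->s6 s4-0->s3 s4-1->s7 s5-0->s8 s5-1->s5 s6-0->s0 s6-1->s9 s7-0->s10 s7-1->s7 s8-0->s3 s8-1->s11 s9-0->s12 s9-1->s9 s10-0->s0 s10-1->s13 s11-0->s13 s11-1->s11 s12-0->s1 s12-1->s14 s13-0->s14 s13-1->s13 s14-0->s11 s14-1->s14

Run two small machines in parallel and take their product. The first has 5 states tracking whether and how much of `1101` has been seen; the second has 3 states tracking the count of `0`s modulo 3. A product state is a pair (one from each), accepting exactly when both do.
With 15 states:
          0    1  
>  s0     s1   s2 
   s1     s3   s4 
   s2     s1   s5 
   s3     s0   s6 
   s4     s3   s7 
   s5     s8   s5 
   s6     s0   s9 
   s7    s10   s7 
   s8     s3  s11 
   s9    s12   s9 
   s10    s0  s13 
   s11   s13  s11 
   s12    s1  s14 
 * s13   s14  s13 
   s14   s11  s14 
(> = start, * = accepting)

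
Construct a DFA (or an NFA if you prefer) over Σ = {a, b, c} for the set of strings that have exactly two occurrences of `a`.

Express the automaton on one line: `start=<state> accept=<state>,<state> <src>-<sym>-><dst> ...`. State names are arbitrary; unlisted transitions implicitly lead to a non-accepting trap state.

Only the number of `a`s matters, and only up to 3. Make a chain q0 → q1 → q2 → q3 advanced by each `a` (with q3 absorbing); every other symbol self-loops. The accepting set is {q2}.
        a   b   c  
>  q0   q1  q0  q0 
   q1   q2  q1  q1 
 * q2   q3  q2  q2 
   q3   q3  q3  q3 
(> = start, * = accepting)

start=q0 accept=q2 q0-a->q1 q0-b->q0 q0-c->q0 q1-a->q2 q1-b->q1 q1-c->q1 q2-a->q3 q2-b->q2 q2-c->q2 q3-a->q3 q3-b->q3 q3-c->q3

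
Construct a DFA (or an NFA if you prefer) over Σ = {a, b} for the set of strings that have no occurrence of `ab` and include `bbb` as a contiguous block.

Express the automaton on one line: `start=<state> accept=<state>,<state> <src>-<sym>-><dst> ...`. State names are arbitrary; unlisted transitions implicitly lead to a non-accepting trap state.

start=q0 accept=q4,q5 q0-a->q1 q0-b->q2 q1-a->q1 q1-b->q1 q2-a->q1 q2-b->q3 q3-a->q1 q3-b->q4 q4-a->q5 q4-b->q4 q5-a->q5 q5-b->q1

Handle the two conditions separately and then intersect. The first has 3 states tracking partial matches of the forbidden pattern `ab`; the second has 4 states tracking whether and how much of `bbb` has been seen. A product state is a pair (one from each), accepting exactly when both do. Equivalent product states are then merged.
6 states suffice.
        a   b  
>  q0   q1  q2 
   q1   q1  q1 
   q2   q1  q3 
   q3   q1  q4 
 * q4   q5  q4 
 * q5   q5  q1 
(> = start, * = accepting)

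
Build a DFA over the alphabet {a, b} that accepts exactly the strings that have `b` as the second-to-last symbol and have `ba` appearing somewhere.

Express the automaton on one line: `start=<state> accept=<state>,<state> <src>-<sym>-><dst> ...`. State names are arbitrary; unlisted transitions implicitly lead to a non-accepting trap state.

Run two small machines in parallel and take their product. The first has 7 states tracking the last 2 symbols read; the second has 3 states tracking whether and how much of `ba` has been seen. A product state is a pair (one from each), accepting exactly when both do. After merging equivalent states the machine shrinks.
        a   b  
>  s0   s0  s1 
   s1   s2  s1 
 * s2   s3  s4 
   s3   s3  s4 
   s4   s2  s5 
 * s5   s2  s5 
(> = start, * = accepting)

start=s0 accept=s2,s5 s0-a->s0 s0-b->s1 s1-a->s2 s1-b->s1 s2-a->s3 s2-b->s4 s3-a->s3 s3-b->s4 s4-a->s2 s4-b->s5 s5-a->s2 s5-b->s5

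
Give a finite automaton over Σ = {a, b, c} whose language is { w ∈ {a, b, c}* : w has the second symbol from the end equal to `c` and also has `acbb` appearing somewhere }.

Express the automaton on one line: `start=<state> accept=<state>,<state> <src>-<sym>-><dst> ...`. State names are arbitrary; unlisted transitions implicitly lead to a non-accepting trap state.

start=q0 accept=q6,q7 q0-a->q1 q0-b->q0 q0-c->q0 q1-a->q1 q1-b->q0 q1-c->q2 q2-a->q1 q2-b->q3 q2-c->q0 q3-a->q1 q3-b->q4 q3-c->q0 q4-a->q4 q4-b->q4 q4-c->q5 q5-a->q6 q5-b->q6 q5-c->q7 q6-a->q4 q6-b->q4 q6-c->q5 q7-a->q6 q7-b->q6 q7-c->q7

Handle the two conditions separately and then intersect. One (13 states) tracks the last 2 symbols read; the other (5 states) tracks whether and how much of `acbb` has been seen. Each combined state is a pair, one component from each; accept when both components accept. After merging equivalent states the machine shrinks.
8 states suffice.
        a   b   c  
>  q0   q1  q0  q0 
   q1   q1  q0  q2 
   q2   q1  q3  q0 
   q3   q1  q4  q0 
   q4   q4  q4  q5 
   q5   q6  q6  q7 
 * q6   q4  q4  q5 
 * q7   q6  q6  q7 
(> = start, * = accepting)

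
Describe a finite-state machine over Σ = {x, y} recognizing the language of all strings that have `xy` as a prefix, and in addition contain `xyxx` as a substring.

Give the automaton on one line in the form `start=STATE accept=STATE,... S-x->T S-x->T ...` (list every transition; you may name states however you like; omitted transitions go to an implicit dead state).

Run two small machines in parallel and take their product. The first has 4 states tracking whether the input so far still matches the prefix `xy`; the second has 5 states tracking whether and how much of `xyxx` has been seen. A product state is a pair (one from each), accepting exactly when both do.
12 states suffice.
       x  y 
>  A   B  C 
   B   D  E 
   C   D  C 
   D   D  F 
   E   G  H 
   F   I  C 
   G   J  E 
   H   K  H 
   I   L  F 
 * J   J  J 
   K   K  E 
   L   L  L 
(> = start, * = accepting)

start=A accept=J A-x->B A-y->C B-x->D B-y->E C-x->D C-y->C D-x->D D-y->F E-x->G E-y->H F-x->I F-y->C G-x->J G-y->E H-x->K H-y->H I-x->L I-y->F J-x->J J-y->J K-x->K K-y->E L-x->L L-y->L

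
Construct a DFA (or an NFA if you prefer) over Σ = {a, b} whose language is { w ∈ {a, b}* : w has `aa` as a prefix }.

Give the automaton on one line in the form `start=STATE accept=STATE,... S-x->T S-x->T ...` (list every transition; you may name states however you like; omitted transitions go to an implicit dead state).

Walk along `aa` while the input agrees: from q0 take `a` to q1, and so on. Any deviation drops to the rejecting sink q3. Once q2 is reached the prefix is confirmed and every continuation is accepted.
With 4 states:
        a   b  
>  q0   q1  q3 
   q1   q2  q3 
 * q2   q2  q2 
   q3   q3  q3 
(> = start, * = accepting)

start=q0 accept=q2 q0-a->q1 q0-b->q3 q1-a->q2 q1-b->q3 q2-a->q2 q2-b->q2 q3-a->q3 q3-b->q3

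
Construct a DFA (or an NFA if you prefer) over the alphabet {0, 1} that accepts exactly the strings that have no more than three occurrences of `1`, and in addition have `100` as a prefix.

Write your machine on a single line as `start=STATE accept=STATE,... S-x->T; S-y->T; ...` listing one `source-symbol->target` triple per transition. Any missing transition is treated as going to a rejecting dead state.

start=A; accept=G,I,K; A-0->B; A-1->C; B-0->B; B-1->D; C-0->E; C-1->F; D-0->D; D-1->F; E-0->G; E-1->F; F-0->F; F-1->H; G-0->G; G-1->I; H-0->H; H-1->J; I-0->I; I-1->K; J-0->J; J-1->J; K-0->K; K-1->L; L-0->L; L-1->L

Run two small machines in parallel and take their product. The first has 5 states tracking the count of `1`s, saturating at 4; the second has 5 states tracking whether the input so far still matches the prefix `100`. A product state is a pair (one from each), accepting exactly when both do.
A 12-state machine:
       0  1 
>  A   B  C 
   B   B  D 
   C   E  F 
   D   D  F 
   E   G  F 
   F   F  H 
 * G   G  I 
   H   H  J 
 * I   I  K 
   J   J  J 
 * K   K  L 
   L   L  L 
(> = start, * = accepting)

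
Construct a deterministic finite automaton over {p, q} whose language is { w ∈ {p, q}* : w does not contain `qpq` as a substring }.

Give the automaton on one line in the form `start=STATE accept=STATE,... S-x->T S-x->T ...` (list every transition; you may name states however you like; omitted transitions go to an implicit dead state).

start=S0 accept=S0,S1,S2 S0-p->S0 S0-q->S1 S1-p->S2 S1-q->S1 S2-p->S0 S2-q->S3 S3-p->S3 S3-q->S3

Track partial matches of the forbidden pattern `qpq`. State S3 is a dead state reached once `qpq` has occurred; every other state accepts. S0 means no part of `qpq` is currently matched.
        p   q  
>* S0   S0  S1 
 * S1   S2  S1 
 * S2   S0  S3 
   S3   S3  S3 
(> = start, * = accepting)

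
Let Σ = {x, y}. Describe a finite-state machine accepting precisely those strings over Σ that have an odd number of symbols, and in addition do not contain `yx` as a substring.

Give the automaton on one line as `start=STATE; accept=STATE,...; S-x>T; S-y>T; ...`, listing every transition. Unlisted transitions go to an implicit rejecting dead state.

start=q0; accept=q1,q2; q0-x>q1; q0-y>q2; q1-x>q0; q1-y>q3; q2-x>q4; q2-y>q3; q3-x>q4; q3-y>q2; q4-x>q4; q4-y>q4

Build one automaton per condition and run them in lockstep. The first has 2 states tracking the input length modulo 2; the second has 3 states tracking partial matches of the forbidden pattern `yx`. A product state is a pair (one from each), accepting exactly when both do. After merging equivalent states the machine shrinks.
A 5-state machine:
        x   y  
>  q0   q1  q2 
 * q1   q0  q3 
 * q2   q4  q3 
   q3   q4  q2 
   q4   q4  q4 
(> = start, * = accepting)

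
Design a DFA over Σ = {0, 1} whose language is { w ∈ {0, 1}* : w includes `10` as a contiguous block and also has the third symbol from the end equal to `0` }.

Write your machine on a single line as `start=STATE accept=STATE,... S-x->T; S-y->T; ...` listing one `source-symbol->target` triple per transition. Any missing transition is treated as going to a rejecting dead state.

Build one automaton per condition and run them in lockstep. The first has 3 states tracking whether and how much of `10` has been seen; the second has 15 states tracking the last 3 symbols read. A product state is a pair (one from each), accepting exactly when both do. After merging equivalent states the machine shrinks.
          0    1  
>  q0     q1   q2 
   q1     q1   q3 
   q2     q4   q2 
   q3     q5   q2 
   q4     q6   q7 
 * q5     q6   q7 
   q6     q8   q9 
   q7     q5  q10 
 * q8     q8   q9 
 * q9     q5  q10 
 * q10    q4   q2 
(> = start, * = accepting)

start=q0; accept=q5,q8,q9,q10; q0-0->q1; q0-1->q2; q1-0->q1; q1-1->q3; q2-0->q4; q2-1->q2; q3-0->q5; q3-1->q2; q4-0->q6; q4-1->q7; q5-0->q6; q5-1->q7; q6-0->q8; q6-1->q9; q7-0->q5; q7-1->q10; q8-0->q8; q8-1->q9; q9-0->q5; q9-1->q10; q10-0->q4; q10-1->q2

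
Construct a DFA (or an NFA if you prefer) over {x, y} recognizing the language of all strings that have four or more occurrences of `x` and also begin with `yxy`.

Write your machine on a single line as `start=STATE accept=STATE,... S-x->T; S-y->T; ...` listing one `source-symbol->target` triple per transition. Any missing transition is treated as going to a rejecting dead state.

Run two small machines in parallel and take their product. The first has 6 states tracking the count of `x`s, saturating at 5; the second has 5 states tracking whether the input so far still matches the prefix `yxy`. A product state is a pair (one from each), accepting exactly when both do. Equivalent product states are then merged.
8 states suffice.
        x   y  
>  s0   s1  s2 
   s1   s1  s1 
   s2   s3  s1 
   s3   s1  s4 
   s4   s5  s4 
   s5   s6  s5 
   s6   s7  s6 
 * s7   s7  s7 
(> = start, * = accepting)

start=s0; accept=s7; s0-x->s1; s0-y->s2; s1-x->s1; s1-y->s1; s2-x->s3; s2-y->s1; s3-x->s1; s3-y->s4; s4-x->s5; s4-y->s4; s5-x->s6; s5-y->s5; s6-x->s7; s6-y->s6; s7-x->s7; s7-y->s7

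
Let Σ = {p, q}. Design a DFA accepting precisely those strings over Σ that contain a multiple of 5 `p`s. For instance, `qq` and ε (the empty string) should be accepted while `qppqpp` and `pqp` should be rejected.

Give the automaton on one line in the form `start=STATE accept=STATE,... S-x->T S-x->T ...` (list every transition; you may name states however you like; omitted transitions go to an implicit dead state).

start=s0 accept=s0 s0-p->s1 s0-q->s0 s1-p->s2 s1-q->s1 s2-p->s3 s2-q->s2 s3-p->s4 s3-q->s3 s4-p->s0 s4-q->s4

Keep the running count of `p`s modulo 5: each `p` advances along the cycle s0 → s1 → s2 → s3 → s4 → s0 while other symbols loop. Accept at s0.
With 5 states:
        p   q  
>* s0   s1  s0 
   s1   s2  s1 
   s2   s3  s2 
   s3   s4  s3 
   s4   s0  s4 
(> = start, * = accepting)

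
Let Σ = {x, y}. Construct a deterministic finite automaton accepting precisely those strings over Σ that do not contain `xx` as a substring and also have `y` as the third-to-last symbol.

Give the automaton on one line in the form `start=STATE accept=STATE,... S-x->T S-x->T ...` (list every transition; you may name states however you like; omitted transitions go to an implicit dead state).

start=S0 accept=S6,S7,S8 S0-x->S1 S0-y->S2 S1-x->S3 S1-y->S2 S2-x->S4 S2-y->S5 S3-x->S3 S3-y->S3 S4-x->S3 S4-y->S6 S5-x->S7 S5-y->S8 S6-x->S4 S6-y->S5 S7-x->S3 S7-y->S6 S8-x->S7 S8-y->S8

Run two small machines in parallel and take their product. The first has 3 states tracking partial matches of the forbidden pattern `xx`; the second has 15 states tracking the last 3 symbols read. A product state is a pair (one from each), accepting exactly when both do. Equivalent product states are then merged.
        x   y  
>  S0   S1  S2 
   S1   S3  S2 
   S2   S4  S5 
   S3   S3  S3 
   S4   S3  S6 
   S5   S7  S8 
 * S6   S4  S5 
 * S7   S3  S6 
 * S8   S7  S8 
(> = start, * = accepting)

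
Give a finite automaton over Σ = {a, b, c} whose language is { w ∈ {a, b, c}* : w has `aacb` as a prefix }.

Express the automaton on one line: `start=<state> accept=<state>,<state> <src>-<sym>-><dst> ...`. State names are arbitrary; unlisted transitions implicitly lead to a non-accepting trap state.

start=q0 accept=q4 q0-a->q1 q0-b->q5 q0-c->q5 q1-a->q2 q1-b->q5 q1-c->q5 q2-a->q5 q2-b->q5 q2-c->q3 q3-a->q5 q3-b->q4 q3-c->q5 q4-a->q4 q4-b->q4 q4-c->q4 q5-a->q5 q5-b->q5 q5-c->q5

Check the first 4 symbols one by one: q0 through q3 record how many have matched `aacb` so far; any wrong symbol goes to the dead state q5. After all 4 match we enter the accepting sink q4.
6 states suffice.
        a   b   c  
>  q0   q1  q5  q5 
   q1   q2  q5  q5 
   q2   q5  q5  q3 
   q3   q5  q4  q5 
 * q4   q4  q4  q4 
   q5   q5  q5  q5 
(> = start, * = accepting)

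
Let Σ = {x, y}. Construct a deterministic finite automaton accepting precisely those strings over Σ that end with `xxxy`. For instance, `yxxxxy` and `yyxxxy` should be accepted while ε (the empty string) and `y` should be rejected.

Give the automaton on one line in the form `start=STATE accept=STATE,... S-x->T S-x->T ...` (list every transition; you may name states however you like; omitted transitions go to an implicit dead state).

Remember how much of `xxxy` the current input suffix matches. State S0 means no match yet; S1 means the last symbol is `x`; S2 means the last 2 symbols are `xx`; S3 means the last 3 symbols are `xxx`; S4 means the last 4 symbols are `xxxy`. Only S4 accepts. On a mismatch, fall back to the longest proper suffix that is still a prefix of `xxxy`.
With 5 states:
        x   y  
>  S0   S1  S0 
   S1   S2  S0 
   S2   S3  S0 
   S3   S3  S4 
 * S4   S1  S0 
(> = start, * = accepting)

start=S0 accept=S4 S0-x->S1 S0-y->S0 S1-x->S2 S1-y->S0 S2-x->S3 S2-y->S0 S3-x->S3 S3-y->S4 S4-x->S1 S4-y->S0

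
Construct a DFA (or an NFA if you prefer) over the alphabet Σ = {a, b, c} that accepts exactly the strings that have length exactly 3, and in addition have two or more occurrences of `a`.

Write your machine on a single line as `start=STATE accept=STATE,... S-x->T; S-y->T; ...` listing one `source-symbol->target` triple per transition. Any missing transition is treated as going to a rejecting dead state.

start=q0; accept=q6; q0-a->q1; q0-b->q2; q0-c->q2; q1-a->q3; q1-b->q4; q1-c->q4; q2-a->q4; q2-b->q5; q2-c->q5; q3-a->q6; q3-b->q6; q3-c->q6; q4-a->q6; q4-b->q5; q4-c->q5; q5-a->q5; q5-b->q5; q5-c->q5; q6-a->q5; q6-b->q5; q6-c->q5

Run two small machines in parallel and take their product. One (5 states) tracks the input length, saturating at 4; the other (4 states) tracks the count of `a`s, saturating at 3. Each combined state is a pair, one component from each; accept when both components accept. Equivalent product states are then merged.
A 7-state machine:
        a   b   c  
>  q0   q1  q2  q2 
   q1   q3  q4  q4 
   q2   q4  q5  q5 
   q3   q6  q6  q6 
   q4   q6  q5  q5 
   q5   q5  q5  q5 
 * q6   q5  q5  q5 
(> = start, * = accepting)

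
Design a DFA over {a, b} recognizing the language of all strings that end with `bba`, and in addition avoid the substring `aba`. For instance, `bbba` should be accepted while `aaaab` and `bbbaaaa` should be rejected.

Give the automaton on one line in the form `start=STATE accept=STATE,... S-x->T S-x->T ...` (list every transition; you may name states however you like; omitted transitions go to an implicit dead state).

Build one automaton per condition and run them in lockstep. The first has 4 states tracking how much of the suffix `bba` has currently been matched; the second has 4 states tracking partial matches of the forbidden pattern `aba`. A product state is a pair (one from each), accepting exactly when both do. After merging equivalent states the machine shrinks.
        a   b  
>  q0   q1  q2 
   q1   q1  q3 
   q2   q1  q4 
   q3   q5  q4 
   q4   q6  q4 
   q5   q5  q5 
 * q6   q1  q3 
(> = start, * = accepting)

start=q0 accept=q6 q0-a->q1 q0-b->q2 q1-a->q1 q1-b->q3 q2-a->q1 q2-b->q4 q3-a->q5 q3-b->q4 q4-a->q6 q4-b->q4 q5-a->q5 q5-b->q5 q6-a->q1 q6-b->q3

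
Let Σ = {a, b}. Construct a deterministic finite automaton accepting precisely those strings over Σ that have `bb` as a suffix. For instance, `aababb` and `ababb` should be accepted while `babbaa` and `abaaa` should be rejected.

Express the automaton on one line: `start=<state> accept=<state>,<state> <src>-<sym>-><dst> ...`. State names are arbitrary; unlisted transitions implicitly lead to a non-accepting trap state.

start=S0 accept=S2 S0-a->S0 S0-b->S1 S1-a->S0 S1-b->S2 S2-a->S0 S2-b->S2

Let each state record the length of the longest suffix of the input read so far that is also a prefix of `bb`. S1 means the last symbol is `b`; S2 means the last 2 symbols are `bb`. Accept only at S2, where the string currently ends in `bb`.
3 states suffice.
        a   b  
>  S0   S0  S1 
   S1   S0  S2 
 * S2   S0  S2 
(> = start, * = accepting)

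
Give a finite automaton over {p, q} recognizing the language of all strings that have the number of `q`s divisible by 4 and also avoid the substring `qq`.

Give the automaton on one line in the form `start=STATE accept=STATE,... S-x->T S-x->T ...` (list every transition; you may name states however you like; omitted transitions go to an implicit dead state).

start=s0 accept=s0,s8 s0-p->s0 s0-q->s1 s1-p->s2 s1-q->s3 s2-p->s2 s2-q->s4 s3-p->s3 s3-q->s3 s4-p->s5 s4-q->s3 s5-p->s5 s5-q->s6 s6-p->s7 s6-q->s3 s7-p->s7 s7-q->s8 s8-p->s0 s8-q->s3

Build one automaton per condition and run them in lockstep. One (4 states) tracks the count of `q`s modulo 4; the other (3 states) tracks partial matches of the forbidden pattern `qq`. Each combined state is a pair, one component from each; accept when both components accept. Minimizing collapses redundant product states.
        p   q  
>* s0   s0  s1 
   s1   s2  s3 
   s2   s2  s4 
   s3   s3  s3 
   s4   s5  s3 
   s5   s5  s6 
   s6   s7  s3 
   s7   s7  s8 
 * s8   s0  s3 
(> = start, * = accepting)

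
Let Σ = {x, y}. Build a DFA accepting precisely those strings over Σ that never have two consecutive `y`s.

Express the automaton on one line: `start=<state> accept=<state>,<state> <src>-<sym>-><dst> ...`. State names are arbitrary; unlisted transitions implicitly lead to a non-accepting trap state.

Track partial matches of the forbidden pattern `yy`. State S2 is a dead state reached once `yy` has occurred; every other state accepts. S0 means no part of `yy` is currently matched.
A 3-state machine:
        x   y  
>* S0   S0  S1 
 * S1   S0  S2 
   S2   S2  S2 
(> = start, * = accepting)

start=S0 accept=S0,S1 S0-x->S0 S0-y->S1 S1-x->S0 S1-y->S2 S2-x->S2 S2-y->S2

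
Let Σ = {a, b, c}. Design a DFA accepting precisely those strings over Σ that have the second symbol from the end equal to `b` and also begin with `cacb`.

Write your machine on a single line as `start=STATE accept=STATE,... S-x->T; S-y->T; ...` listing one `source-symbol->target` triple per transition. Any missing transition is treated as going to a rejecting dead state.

start=s0; accept=s6,s7; s0-a->s1; s0-b->s1; s0-c->s2; s1-a->s1; s1-b->s1; s1-c->s1; s2-a->s3; s2-b->s1; s2-c->s1; s3-a->s1; s3-b->s1; s3-c->s4; s4-a->s1; s4-b->s5; s4-c->s1; s5-a->s6; s5-b->s7; s5-c->s6; s6-a->s8; s6-b->s5; s6-c->s8; s7-a->s6; s7-b->s7; s7-c->s6; s8-a->s8; s8-b->s5; s8-c->s8

Handle the two conditions separately and then intersect. The first has 13 states tracking the last 2 symbols read; the second has 6 states tracking whether the input so far still matches the prefix `cacb`. A product state is a pair (one from each), accepting exactly when both do. After merging equivalent states the machine shrinks.
With 9 states:
        a   b   c  
>  s0   s1  s1  s2 
   s1   s1  s1  s1 
   s2   s3  s1  s1 
   s3   s1  s1  s4 
   s4   s1  s5  s1 
   s5   s6  s7  s6 
 * s6   s8  s5  s8 
 * s7   s6  s7  s6 
   s8   s8  s5  s8 
(> = start, * = accepting)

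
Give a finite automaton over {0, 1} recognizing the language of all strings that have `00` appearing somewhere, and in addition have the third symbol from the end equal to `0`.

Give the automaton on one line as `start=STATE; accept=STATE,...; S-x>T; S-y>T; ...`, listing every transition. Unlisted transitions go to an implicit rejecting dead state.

Run two small machines in parallel and take their product. The first has 3 states tracking whether and how much of `00` has been seen; the second has 15 states tracking the last 3 symbols read. A product state is a pair (one from each), accepting exactly when both do.
          0    1  
>  S0     S1   S2 
   S1     S3   S4 
   S2     S5   S6 
   S3     S7   S8 
   S4     S9  S10 
   S5    S11  S12 
   S6    S13  S14 
 * S7     S7   S8 
 * S8    S15  S16 
   S9    S11  S12 
   S10   S13  S14 
   S11    S7   S8 
   S12    S9  S10 
   S13   S11  S12 
   S14   S13  S14 
 * S15   S11  S17 
 * S16   S18  S19 
   S17   S15  S16 
   S18   S11  S17 
   S19   S18  S19 
(> = start, * = accepting)

start=S0; accept=S7,S8,S15,S16; S0-0>S1; S0-1>S2; S1-0>S3; S1-1>S4; S2-0>S5; S2-1>S6; S3-0>S7; S3-1>S8; S4-0>S9; S4-1>S10; S5-0>S11; S5-1>S12; S6-0>S13; S6-1>S14; S7-0>S7; S7-1>S8; S8-0>S15; S8-1>S16; S9-0>S11; S9-1>S12; S10-0>S13; S10-1>S14; S11-0>S7; S11-1>S8; S12-0>S9; S12-1>S10; S13-0>S11; S13-1>S12; S14-0>S13; S14-1>S14; S15-0>S11; S15-1>S17; S16-0>S18; S16-1>S19; S17-0>S15; S17-1>S16; S18-0>S11; S18-1>S17; S19-0>S18; S19-1>S19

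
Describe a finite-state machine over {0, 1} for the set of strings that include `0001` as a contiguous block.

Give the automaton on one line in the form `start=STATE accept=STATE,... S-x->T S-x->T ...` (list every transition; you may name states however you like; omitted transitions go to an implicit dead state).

States q0..q3 record the length of the longest prefix of `0001` that matches the current input suffix. Reaching q4 means `0001` has been seen, and we stay there forever. Accept from q4.
        0   1  
>  q0   q1  q0 
   q1   q2  q0 
   q2   q3  q0 
   q3   q3  q4 
 * q4   q4  q4 
(> = start, * = accepting)

start=q0 accept=q4 q0-0->q1 q0-1->q0 q1-0->q2 q1-1->q0 q2-0->q3 q2-1->q0 q3-0->q3 q3-1->q4 q4-0->q4 q4-1->q4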